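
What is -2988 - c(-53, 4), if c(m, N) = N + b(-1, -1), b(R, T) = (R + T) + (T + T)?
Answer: -2988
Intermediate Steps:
b(R, T) = R + 3*T (b(R, T) = (R + T) + 2*T = R + 3*T)
c(m, N) = -4 + N (c(m, N) = N + (-1 + 3*(-1)) = N + (-1 - 3) = N - 4 = -4 + N)
-2988 - c(-53, 4) = -2988 - (-4 + 4) = -2988 - 1*0 = -2988 + 0 = -2988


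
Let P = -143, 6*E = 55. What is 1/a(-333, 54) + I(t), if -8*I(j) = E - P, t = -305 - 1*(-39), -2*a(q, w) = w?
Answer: -8233/432 ≈ -19.058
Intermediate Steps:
a(q, w) = -w/2
t = -266 (t = -305 + 39 = -266)
E = 55/6 (E = (⅙)*55 = 55/6 ≈ 9.1667)
I(j) = -913/48 (I(j) = -(55/6 - 1*(-143))/8 = -(55/6 + 143)/8 = -⅛*913/6 = -913/48)
1/a(-333, 54) + I(t) = 1/(-½*54) - 913/48 = 1/(-27) - 913/48 = -1/27 - 913/48 = -8233/432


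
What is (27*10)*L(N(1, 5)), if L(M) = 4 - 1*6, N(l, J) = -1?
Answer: -540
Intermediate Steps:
L(M) = -2 (L(M) = 4 - 6 = -2)
(27*10)*L(N(1, 5)) = (27*10)*(-2) = 270*(-2) = -540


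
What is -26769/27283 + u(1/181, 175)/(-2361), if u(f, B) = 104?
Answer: -66039041/64415163 ≈ -1.0252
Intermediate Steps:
-26769/27283 + u(1/181, 175)/(-2361) = -26769/27283 + 104/(-2361) = -26769*1/27283 + 104*(-1/2361) = -26769/27283 - 104/2361 = -66039041/64415163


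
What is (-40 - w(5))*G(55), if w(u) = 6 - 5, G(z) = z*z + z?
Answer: -126280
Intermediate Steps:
G(z) = z + z**2 (G(z) = z**2 + z = z + z**2)
w(u) = 1
(-40 - w(5))*G(55) = (-40 - 1*1)*(55*(1 + 55)) = (-40 - 1)*(55*56) = -41*3080 = -126280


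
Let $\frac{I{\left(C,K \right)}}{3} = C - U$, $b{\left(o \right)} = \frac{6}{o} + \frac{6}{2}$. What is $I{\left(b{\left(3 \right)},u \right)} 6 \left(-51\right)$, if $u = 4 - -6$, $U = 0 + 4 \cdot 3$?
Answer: $6426$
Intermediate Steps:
$U = 12$ ($U = 0 + 12 = 12$)
$b{\left(o \right)} = 3 + \frac{6}{o}$ ($b{\left(o \right)} = \frac{6}{o} + 6 \cdot \frac{1}{2} = \frac{6}{o} + 3 = 3 + \frac{6}{o}$)
$u = 10$ ($u = 4 + 6 = 10$)
$I{\left(C,K \right)} = -36 + 3 C$ ($I{\left(C,K \right)} = 3 \left(C - 12\right) = 3 \left(-12 + C\right) = -36 + 3 C$)
$I{\left(b{\left(3 \right)},u \right)} 6 \left(-51\right) = \left(-36 + 3 \left(3 + \frac{6}{3}\right)\right) 6 \left(-51\right) = \left(-36 + 3 \left(3 + 6 \cdot \frac{1}{3}\right)\right) \left(-306\right) = \left(-36 + 3 \left(3 + 2\right)\right) \left(-306\right) = \left(-36 + 3 \cdot 5\right) \left(-306\right) = \left(-36 + 15\right) \left(-306\right) = \left(-21\right) \left(-306\right) = 6426$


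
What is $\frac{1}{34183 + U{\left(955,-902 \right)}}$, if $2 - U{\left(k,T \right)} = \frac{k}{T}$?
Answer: $\frac{902}{30835825} \approx 2.9252 \cdot 10^{-5}$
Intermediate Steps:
$U{\left(k,T \right)} = 2 - \frac{k}{T}$
$\frac{1}{34183 + U{\left(955,-902 \right)}} = \frac{1}{34183 + \left(2 - \frac{955}{-902}\right)} = \frac{1}{34183 + \left(2 - 955 \left(- \frac{1}{902}\right)\right)} = \frac{1}{34183 + \left(2 + \frac{955}{902}\right)} = \frac{1}{34183 + \frac{2759}{902}} = \frac{1}{\frac{30835825}{902}} = \frac{902}{30835825}$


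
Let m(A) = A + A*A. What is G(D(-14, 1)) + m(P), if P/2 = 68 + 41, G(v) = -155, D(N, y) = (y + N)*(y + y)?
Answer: 47587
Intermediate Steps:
D(N, y) = 2*y*(N + y) (D(N, y) = (N + y)*(2*y) = 2*y*(N + y))
P = 218 (P = 2*(68 + 41) = 2*109 = 218)
m(A) = A + A²
G(D(-14, 1)) + m(P) = -155 + 218*(1 + 218) = -155 + 218*219 = -155 + 47742 = 47587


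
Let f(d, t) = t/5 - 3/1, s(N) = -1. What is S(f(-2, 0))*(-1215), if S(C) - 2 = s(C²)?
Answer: -1215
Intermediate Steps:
f(d, t) = -3 + t/5 (f(d, t) = t*(⅕) - 3*1 = t/5 - 3 = -3 + t/5)
S(C) = 1 (S(C) = 2 - 1 = 1)
S(f(-2, 0))*(-1215) = 1*(-1215) = -1215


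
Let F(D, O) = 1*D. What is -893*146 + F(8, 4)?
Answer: -130370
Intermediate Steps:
F(D, O) = D
-893*146 + F(8, 4) = -893*146 + 8 = -130378 + 8 = -130370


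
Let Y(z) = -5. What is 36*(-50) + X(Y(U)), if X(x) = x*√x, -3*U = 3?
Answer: -1800 - 5*I*√5 ≈ -1800.0 - 11.18*I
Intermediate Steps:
U = -1 (U = -⅓*3 = -1)
X(x) = x^(3/2)
36*(-50) + X(Y(U)) = 36*(-50) + (-5)^(3/2) = -1800 - 5*I*√5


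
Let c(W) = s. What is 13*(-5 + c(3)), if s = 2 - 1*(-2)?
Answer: -13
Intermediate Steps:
s = 4 (s = 2 + 2 = 4)
c(W) = 4
13*(-5 + c(3)) = 13*(-5 + 4) = 13*(-1) = -13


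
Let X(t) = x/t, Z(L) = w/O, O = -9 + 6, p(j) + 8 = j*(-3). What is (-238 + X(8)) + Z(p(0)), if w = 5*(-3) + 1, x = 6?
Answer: -2791/12 ≈ -232.58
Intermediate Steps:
w = -14 (w = -15 + 1 = -14)
p(j) = -8 - 3*j (p(j) = -8 + j*(-3) = -8 - 3*j)
O = -3
Z(L) = 14/3 (Z(L) = -14/(-3) = -14*(-⅓) = 14/3)
X(t) = 6/t
(-238 + X(8)) + Z(p(0)) = (-238 + 6/8) + 14/3 = (-238 + 6*(⅛)) + 14/3 = (-238 + ¾) + 14/3 = -949/4 + 14/3 = -2791/12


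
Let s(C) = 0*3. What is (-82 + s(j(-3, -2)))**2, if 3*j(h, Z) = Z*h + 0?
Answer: 6724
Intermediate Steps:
j(h, Z) = Z*h/3 (j(h, Z) = (Z*h + 0)/3 = (Z*h)/3 = Z*h/3)
s(C) = 0
(-82 + s(j(-3, -2)))**2 = (-82 + 0)**2 = (-82)**2 = 6724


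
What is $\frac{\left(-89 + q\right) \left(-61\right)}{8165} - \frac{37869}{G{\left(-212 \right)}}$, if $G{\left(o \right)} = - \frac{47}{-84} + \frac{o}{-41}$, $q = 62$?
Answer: $- \frac{212970724479}{32227255} \approx -6608.4$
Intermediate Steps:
$G{\left(o \right)} = \frac{47}{84} - \frac{o}{41}$ ($G{\left(o \right)} = \left(-47\right) \left(- \frac{1}{84}\right) + o \left(- \frac{1}{41}\right) = \frac{47}{84} - \frac{o}{41}$)
$\frac{\left(-89 + q\right) \left(-61\right)}{8165} - \frac{37869}{G{\left(-212 \right)}} = \frac{\left(-89 + 62\right) \left(-61\right)}{8165} - \frac{37869}{\frac{47}{84} - - \frac{212}{41}} = \left(-27\right) \left(-61\right) \frac{1}{8165} - \frac{37869}{\frac{47}{84} + \frac{212}{41}} = 1647 \cdot \frac{1}{8165} - \frac{37869}{\frac{19735}{3444}} = \frac{1647}{8165} - \frac{130420836}{19735} = - \frac{212970724479}{32227255}$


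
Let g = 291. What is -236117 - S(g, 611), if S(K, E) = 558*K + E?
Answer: -399106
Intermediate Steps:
S(K, E) = E + 558*K
-236117 - S(g, 611) = -236117 - (611 + 558*291) = -236117 - (611 + 162378) = -236117 - 1*162989 = -236117 - 162989 = -399106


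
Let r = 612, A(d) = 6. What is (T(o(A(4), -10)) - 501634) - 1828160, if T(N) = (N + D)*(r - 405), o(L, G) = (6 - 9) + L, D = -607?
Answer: -2454822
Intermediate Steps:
o(L, G) = -3 + L
T(N) = -125649 + 207*N (T(N) = (N - 607)*(612 - 405) = (-607 + N)*207 = -125649 + 207*N)
(T(o(A(4), -10)) - 501634) - 1828160 = ((-125649 + 207*(-3 + 6)) - 501634) - 1828160 = ((-125649 + 207*3) - 501634) - 1828160 = ((-125649 + 621) - 501634) - 1828160 = (-125028 - 501634) - 1828160 = -626662 - 1828160 = -2454822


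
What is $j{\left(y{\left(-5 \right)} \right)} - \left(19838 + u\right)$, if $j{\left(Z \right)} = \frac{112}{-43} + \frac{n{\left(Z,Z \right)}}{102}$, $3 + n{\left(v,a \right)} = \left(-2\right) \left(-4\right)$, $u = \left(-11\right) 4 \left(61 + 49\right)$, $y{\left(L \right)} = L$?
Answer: $- \frac{65792437}{4386} \approx -15001.0$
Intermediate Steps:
$u = -4840$ ($u = \left(-44\right) 110 = -4840$)
$n{\left(v,a \right)} = 5$ ($n{\left(v,a \right)} = -3 - -8 = -3 + 8 = 5$)
$j{\left(Z \right)} = - \frac{11209}{4386}$ ($j{\left(Z \right)} = \frac{112}{-43} + \frac{5}{102} = 112 \left(- \frac{1}{43}\right) + 5 \cdot \frac{1}{102} = - \frac{112}{43} + \frac{5}{102} = - \frac{11209}{4386}$)
$j{\left(y{\left(-5 \right)} \right)} - \left(19838 + u\right) = - \frac{11209}{4386} - 14998 = - \frac{65792437}{4386}$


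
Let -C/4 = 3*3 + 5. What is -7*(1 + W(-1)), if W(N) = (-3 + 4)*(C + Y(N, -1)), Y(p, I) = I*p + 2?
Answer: 364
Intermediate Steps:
Y(p, I) = 2 + I*p
C = -56 (C = -4*(3*3 + 5) = -4*(9 + 5) = -4*14 = -56)
W(N) = -54 - N (W(N) = (-3 + 4)*(-56 + (2 - N)) = 1*(-54 - N) = -54 - N)
-7*(1 + W(-1)) = -7*(1 + (-54 - 1*(-1))) = -7*(1 + (-54 + 1)) = -7*(1 - 53) = -7*(-52) = 364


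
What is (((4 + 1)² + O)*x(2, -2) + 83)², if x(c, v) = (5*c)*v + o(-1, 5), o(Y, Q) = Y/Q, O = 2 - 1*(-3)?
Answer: 273529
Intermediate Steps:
O = 5 (O = 2 + 3 = 5)
x(c, v) = -⅕ + 5*c*v (x(c, v) = (5*c)*v - 1/5 = 5*c*v - 1*⅕ = 5*c*v - ⅕ = -⅕ + 5*c*v)
(((4 + 1)² + O)*x(2, -2) + 83)² = (((4 + 1)² + 5)*(-⅕ + 5*2*(-2)) + 83)² = ((5² + 5)*(-⅕ - 20) + 83)² = ((25 + 5)*(-101/5) + 83)² = (30*(-101/5) + 83)² = (-606 + 83)² = (-523)² = 273529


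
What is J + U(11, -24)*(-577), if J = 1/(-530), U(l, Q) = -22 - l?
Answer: 10091729/530 ≈ 19041.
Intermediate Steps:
J = -1/530 ≈ -0.0018868
J + U(11, -24)*(-577) = -1/530 + (-22 - 1*11)*(-577) = -1/530 + (-22 - 11)*(-577) = -1/530 - 33*(-577) = -1/530 + 19041 = 10091729/530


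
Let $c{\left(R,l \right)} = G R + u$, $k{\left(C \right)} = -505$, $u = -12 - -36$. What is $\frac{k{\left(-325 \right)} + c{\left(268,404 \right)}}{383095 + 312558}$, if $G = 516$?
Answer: $\frac{137807}{695653} \approx 0.1981$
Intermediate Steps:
$u = 24$ ($u = -12 + 36 = 24$)
$c{\left(R,l \right)} = 24 + 516 R$ ($c{\left(R,l \right)} = 516 R + 24 = 24 + 516 R$)
$\frac{k{\left(-325 \right)} + c{\left(268,404 \right)}}{383095 + 312558} = \frac{-505 + \left(24 + 516 \cdot 268\right)}{383095 + 312558} = \frac{-505 + \left(24 + 138288\right)}{695653} = \left(-505 + 138312\right) \frac{1}{695653} = 137807 \cdot \frac{1}{695653} = \frac{137807}{695653}$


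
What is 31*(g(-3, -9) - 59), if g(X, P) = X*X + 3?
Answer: -1457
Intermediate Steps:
g(X, P) = 3 + X**2 (g(X, P) = X**2 + 3 = 3 + X**2)
31*(g(-3, -9) - 59) = 31*((3 + (-3)**2) - 59) = 31*((3 + 9) - 59) = 31*(12 - 59) = 31*(-47) = -1457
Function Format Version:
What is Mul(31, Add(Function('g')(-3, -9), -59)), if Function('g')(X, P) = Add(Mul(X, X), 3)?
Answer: -1457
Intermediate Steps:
Function('g')(X, P) = Add(3, Pow(X, 2)) (Function('g')(X, P) = Add(Pow(X, 2), 3) = Add(3, Pow(X, 2)))
Mul(31, Add(Function('g')(-3, -9), -59)) = Mul(31, Add(Add(3, Pow(-3, 2)), -59)) = Mul(31, Add(Add(3, 9), -59)) = Mul(31, Add(12, -59)) = Mul(31, -47) = -1457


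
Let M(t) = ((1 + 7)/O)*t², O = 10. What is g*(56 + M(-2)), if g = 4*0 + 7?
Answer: 2072/5 ≈ 414.40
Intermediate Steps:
g = 7 (g = 0 + 7 = 7)
M(t) = 4*t²/5 (M(t) = ((1 + 7)/10)*t² = (8*(⅒))*t² = 4*t²/5)
g*(56 + M(-2)) = 7*(56 + (⅘)*(-2)²) = 7*(56 + (⅘)*4) = 7*(56 + 16/5) = 7*(296/5) = 2072/5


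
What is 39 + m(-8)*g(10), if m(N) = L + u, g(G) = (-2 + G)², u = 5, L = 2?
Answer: 487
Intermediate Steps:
m(N) = 7 (m(N) = 2 + 5 = 7)
39 + m(-8)*g(10) = 39 + 7*(-2 + 10)² = 39 + 7*8² = 39 + 7*64 = 39 + 448 = 487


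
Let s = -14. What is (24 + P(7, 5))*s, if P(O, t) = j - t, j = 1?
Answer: -280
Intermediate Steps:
P(O, t) = 1 - t
(24 + P(7, 5))*s = (24 + (1 - 1*5))*(-14) = (24 + (1 - 5))*(-14) = (24 - 4)*(-14) = 20*(-14) = -280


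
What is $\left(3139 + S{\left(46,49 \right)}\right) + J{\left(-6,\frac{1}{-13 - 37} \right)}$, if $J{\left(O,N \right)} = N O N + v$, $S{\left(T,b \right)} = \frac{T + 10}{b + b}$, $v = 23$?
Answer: $\frac{27672479}{8750} \approx 3162.6$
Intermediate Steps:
$S{\left(T,b \right)} = \frac{10 + T}{2 b}$
$J{\left(O,N \right)} = 23 + O N^{2}$ ($J{\left(O,N \right)} = N O N + 23 = O N^{2} + 23 = 23 + O N^{2}$)
$\left(3139 + S{\left(46,49 \right)}\right) + J{\left(-6,\frac{1}{-13 - 37} \right)} = \left(3139 + \frac{10 + 46}{2 \cdot 49}\right) + \left(23 - 6 \left(\frac{1}{-13 - 37}\right)^{2}\right) = \left(3139 + \frac{1}{2} \cdot \frac{1}{49} \cdot 56\right) + \left(23 - 6 \left(\frac{1}{-50}\right)^{2}\right) = \left(3139 + \frac{4}{7}\right) + \left(23 - 6 \left(- \frac{1}{50}\right)^{2}\right) = \frac{21977}{7} + \left(23 - \frac{3}{1250}\right) = \frac{21977}{7} + \frac{28747}{1250} = \frac{27672479}{8750}$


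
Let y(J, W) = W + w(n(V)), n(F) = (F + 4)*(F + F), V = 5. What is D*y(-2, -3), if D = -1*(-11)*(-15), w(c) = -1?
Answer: 660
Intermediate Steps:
n(F) = 2*F*(4 + F) (n(F) = (4 + F)*(2*F) = 2*F*(4 + F))
D = -165 (D = 11*(-15) = -165)
y(J, W) = -1 + W (y(J, W) = W - 1 = -1 + W)
D*y(-2, -3) = -165*(-1 - 3) = -165*(-4) = 660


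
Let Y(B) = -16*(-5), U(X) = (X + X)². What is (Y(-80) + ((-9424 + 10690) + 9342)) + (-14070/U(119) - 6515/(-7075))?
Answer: 61193611783/5725090 ≈ 10689.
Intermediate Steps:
U(X) = 4*X² (U(X) = (2*X)² = 4*X²)
Y(B) = 80
(Y(-80) + ((-9424 + 10690) + 9342)) + (-14070/U(119) - 6515/(-7075)) = (80 + ((-9424 + 10690) + 9342)) + (-14070/(4*119²) - 6515/(-7075)) = (80 + (1266 + 9342)) + (-14070/(4*14161) - 6515*(-1/7075)) = (80 + 10608) + (-14070/56644 + 1303/1415) = 10688 + (-14070*1/56644 + 1303/1415) = 10688 + (-1005/4046 + 1303/1415) = 10688 + 3849863/5725090 = 61193611783/5725090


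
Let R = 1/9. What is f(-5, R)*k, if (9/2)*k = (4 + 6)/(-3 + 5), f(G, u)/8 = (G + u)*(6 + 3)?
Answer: -3520/9 ≈ -391.11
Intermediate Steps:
R = ⅑ ≈ 0.11111
f(G, u) = 72*G + 72*u (f(G, u) = 8*((G + u)*(6 + 3)) = 8*((G + u)*9) = 8*(9*G + 9*u) = 72*G + 72*u)
k = 10/9 (k = 2*((4 + 6)/(-3 + 5))/9 = 2*(10/2)/9 = 2*(10*(½))/9 = (2/9)*5 = 10/9 ≈ 1.1111)
f(-5, R)*k = (72*(-5) + 72*(⅑))*(10/9) = (-360 + 8)*(10/9) = -352*10/9 = -3520/9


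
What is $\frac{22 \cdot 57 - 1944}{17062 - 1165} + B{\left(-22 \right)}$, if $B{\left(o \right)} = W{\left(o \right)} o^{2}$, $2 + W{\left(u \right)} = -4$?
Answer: $- \frac{15388526}{5299} \approx -2904.0$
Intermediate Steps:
$W{\left(u \right)} = -6$ ($W{\left(u \right)} = -2 - 4 = -6$)
$B{\left(o \right)} = - 6 o^{2}$
$\frac{22 \cdot 57 - 1944}{17062 - 1165} + B{\left(-22 \right)} = \frac{22 \cdot 57 - 1944}{17062 - 1165} - 6 \left(-22\right)^{2} = \frac{1254 - 1944}{15897} - 2904 = \left(-690\right) \frac{1}{15897} - 2904 = - \frac{230}{5299} - 2904 = - \frac{15388526}{5299}$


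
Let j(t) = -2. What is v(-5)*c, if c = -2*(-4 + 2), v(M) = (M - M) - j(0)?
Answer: 8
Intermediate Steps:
v(M) = 2 (v(M) = (M - M) - 1*(-2) = 0 + 2 = 2)
c = 4 (c = -2*(-2) = 4)
v(-5)*c = 2*4 = 8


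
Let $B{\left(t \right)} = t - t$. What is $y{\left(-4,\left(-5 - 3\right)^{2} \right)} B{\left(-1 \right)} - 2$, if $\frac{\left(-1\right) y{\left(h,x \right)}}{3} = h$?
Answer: $-2$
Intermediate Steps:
$y{\left(h,x \right)} = - 3 h$
$B{\left(t \right)} = 0$
$y{\left(-4,\left(-5 - 3\right)^{2} \right)} B{\left(-1 \right)} - 2 = \left(-3\right) \left(-4\right) 0 - 2 = 12 \cdot 0 - 2 = 0 - 2 = -2$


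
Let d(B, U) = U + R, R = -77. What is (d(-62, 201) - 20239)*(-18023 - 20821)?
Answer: 781347060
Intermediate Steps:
d(B, U) = -77 + U (d(B, U) = U - 77 = -77 + U)
(d(-62, 201) - 20239)*(-18023 - 20821) = ((-77 + 201) - 20239)*(-18023 - 20821) = (124 - 20239)*(-38844) = -20115*(-38844) = 781347060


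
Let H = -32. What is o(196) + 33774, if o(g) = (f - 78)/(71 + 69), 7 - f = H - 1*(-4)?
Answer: 4728317/140 ≈ 33774.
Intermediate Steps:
f = 35 (f = 7 - (-32 - 1*(-4)) = 7 - (-32 + 4) = 7 - 1*(-28) = 7 + 28 = 35)
o(g) = -43/140 (o(g) = (35 - 78)/(71 + 69) = -43/140)
o(196) + 33774 = -43/140 + 33774 = 4728317/140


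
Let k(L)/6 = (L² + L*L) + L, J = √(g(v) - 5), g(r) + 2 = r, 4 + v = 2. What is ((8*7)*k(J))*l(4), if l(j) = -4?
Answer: 24192 - 4032*I ≈ 24192.0 - 4032.0*I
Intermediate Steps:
v = -2 (v = -4 + 2 = -2)
g(r) = -2 + r
J = 3*I (J = √((-2 - 2) - 5) = √(-4 - 5) = √(-9) = 3*I ≈ 3.0*I)
k(L) = 6*L + 12*L² (k(L) = 6*((L² + L*L) + L) = 6*((L² + L²) + L) = 6*(2*L² + L) = 6*(L + 2*L²) = 6*L + 12*L²)
((8*7)*k(J))*l(4) = ((8*7)*(6*(3*I)*(1 + 2*(3*I))))*(-4) = (56*(6*(3*I)*(1 + 6*I)))*(-4) = (56*(18*I*(1 + 6*I)))*(-4) = (1008*I*(1 + 6*I))*(-4) = -4032*I*(1 + 6*I)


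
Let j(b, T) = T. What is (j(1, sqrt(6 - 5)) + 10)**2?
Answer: 121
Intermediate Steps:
(j(1, sqrt(6 - 5)) + 10)**2 = (sqrt(6 - 5) + 10)**2 = (sqrt(1) + 10)**2 = (1 + 10)**2 = 11**2 = 121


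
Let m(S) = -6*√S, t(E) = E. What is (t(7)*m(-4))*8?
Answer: -672*I ≈ -672.0*I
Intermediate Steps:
(t(7)*m(-4))*8 = (7*(-12*I))*8 = -84*I*8 = -672*I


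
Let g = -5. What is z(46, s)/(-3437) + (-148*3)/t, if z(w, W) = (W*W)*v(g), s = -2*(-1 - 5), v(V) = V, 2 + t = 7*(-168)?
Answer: 1187094/2024393 ≈ 0.58640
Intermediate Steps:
t = -1178 (t = -2 + 7*(-168) = -2 - 1176 = -1178)
s = 12 (s = -2*(-6) = 12)
z(w, W) = -5*W² (z(w, W) = (W*W)*(-5) = W²*(-5) = -5*W²)
z(46, s)/(-3437) + (-148*3)/t = -5*12²/(-3437) - 148*3/(-1178) = -5*144*(-1/3437) - 444*(-1/1178) = -720*(-1/3437) + 222/589 = 720/3437 + 222/589 = 1187094/2024393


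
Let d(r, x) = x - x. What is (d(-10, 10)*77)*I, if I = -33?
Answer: 0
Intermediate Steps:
d(r, x) = 0
(d(-10, 10)*77)*I = (0*77)*(-33) = 0*(-33) = 0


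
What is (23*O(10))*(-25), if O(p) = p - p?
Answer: 0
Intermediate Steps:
O(p) = 0
(23*O(10))*(-25) = (23*0)*(-25) = 0*(-25) = 0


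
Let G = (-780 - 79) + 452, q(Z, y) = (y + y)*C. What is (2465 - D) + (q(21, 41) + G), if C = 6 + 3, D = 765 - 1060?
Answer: 3091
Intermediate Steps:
D = -295
C = 9
q(Z, y) = 18*y (q(Z, y) = (y + y)*9 = (2*y)*9 = 18*y)
G = -407 (G = -859 + 452 = -407)
(2465 - D) + (q(21, 41) + G) = (2465 - 1*(-295)) + (18*41 - 407) = (2465 + 295) + (738 - 407) = 2760 + 331 = 3091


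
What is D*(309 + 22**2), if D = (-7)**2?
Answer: 38857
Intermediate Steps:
D = 49
D*(309 + 22**2) = 49*(309 + 22**2) = 49*(309 + 484) = 49*793 = 38857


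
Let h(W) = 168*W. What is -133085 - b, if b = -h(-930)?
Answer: -289325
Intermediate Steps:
b = 156240 (b = -168*(-930) = -1*(-156240) = 156240)
-133085 - b = -133085 - 1*156240 = -133085 - 156240 = -289325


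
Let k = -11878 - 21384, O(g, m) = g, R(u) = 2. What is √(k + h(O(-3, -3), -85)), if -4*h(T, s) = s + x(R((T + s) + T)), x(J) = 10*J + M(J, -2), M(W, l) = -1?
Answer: I*√132982/2 ≈ 182.33*I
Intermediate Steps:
x(J) = -1 + 10*J (x(J) = 10*J - 1 = -1 + 10*J)
k = -33262
h(T, s) = -19/4 - s/4 (h(T, s) = -(s + (-1 + 10*2))/4 = -(s + (-1 + 20))/4 = -(s + 19)/4 = -(19 + s)/4 = -19/4 - s/4)
√(k + h(O(-3, -3), -85)) = √(-33262 + (-19/4 - ¼*(-85))) = √(-33262 + (-19/4 + 85/4)) = √(-33262 + 33/2) = √(-66491/2) = I*√132982/2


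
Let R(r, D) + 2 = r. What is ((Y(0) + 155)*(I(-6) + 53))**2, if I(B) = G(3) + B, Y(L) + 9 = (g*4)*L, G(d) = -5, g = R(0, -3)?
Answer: 37601424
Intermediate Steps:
R(r, D) = -2 + r
g = -2 (g = -2 + 0 = -2)
Y(L) = -9 - 8*L (Y(L) = -9 + (-2*4)*L = -9 - 8*L)
I(B) = -5 + B
((Y(0) + 155)*(I(-6) + 53))**2 = (((-9 - 8*0) + 155)*((-5 - 6) + 53))**2 = (((-9 + 0) + 155)*(-11 + 53))**2 = ((-9 + 155)*42)**2 = (146*42)**2 = 6132**2 = 37601424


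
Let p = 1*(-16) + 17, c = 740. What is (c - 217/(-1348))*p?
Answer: 997737/1348 ≈ 740.16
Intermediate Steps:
p = 1 (p = -16 + 17 = 1)
(c - 217/(-1348))*p = (740 - 217/(-1348))*1 = (740 - 217*(-1/1348))*1 = (740 + 217/1348)*1 = (997737/1348)*1 = 997737/1348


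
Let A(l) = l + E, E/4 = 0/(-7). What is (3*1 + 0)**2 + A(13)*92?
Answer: 1205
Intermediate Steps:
E = 0 (E = 4*(0/(-7)) = 4*(0*(-1/7)) = 4*0 = 0)
A(l) = l (A(l) = l + 0 = l)
(3*1 + 0)**2 + A(13)*92 = (3*1 + 0)**2 + 13*92 = (3 + 0)**2 + 1196 = 3**2 + 1196 = 9 + 1196 = 1205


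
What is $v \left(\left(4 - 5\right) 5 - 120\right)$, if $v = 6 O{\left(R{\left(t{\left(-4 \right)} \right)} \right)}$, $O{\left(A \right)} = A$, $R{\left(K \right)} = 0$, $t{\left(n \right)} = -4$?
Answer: $0$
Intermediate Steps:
$v = 0$ ($v = 6 \cdot 0 = 0$)
$v \left(\left(4 - 5\right) 5 - 120\right) = 0 \left(\left(4 - 5\right) 5 - 120\right) = 0 \left(\left(-1\right) 5 - 120\right) = 0 \left(-5 - 120\right) = 0 \left(-125\right) = 0$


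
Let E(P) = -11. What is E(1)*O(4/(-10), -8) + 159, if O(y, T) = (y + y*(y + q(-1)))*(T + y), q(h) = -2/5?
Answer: 18951/125 ≈ 151.61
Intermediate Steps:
q(h) = -⅖ (q(h) = -2*⅕ = -⅖)
O(y, T) = (T + y)*(y + y*(-⅖ + y)) (O(y, T) = (y + y*(y - ⅖))*(T + y) = (y + y*(-⅖ + y))*(T + y) = (T + y)*(y + y*(-⅖ + y)))
E(1)*O(4/(-10), -8) + 159 = -11*4/(-10)*(3*(-8) + 3*(4/(-10)) + 5*(4/(-10))² + 5*(-8)*(4/(-10)))/5 + 159 = -11*4*(-⅒)*(-24 + 3*(4*(-⅒)) + 5*(4*(-⅒))² + 5*(-8)*(4*(-⅒)))/5 + 159 = -11*(-2)*(-24 + 3*(-⅖) + 5*(-⅖)² + 5*(-8)*(-⅖))/(5*5) + 159 = -11*(-2)*(-24 - 6/5 + 5*(4/25) + 16)/(5*5) + 159 = -11*(-2)*(-24 - 6/5 + ⅘ + 16)/(5*5) + 159 = -11*(-2)*(-42)/(5*5*5) + 159 = -11*84/125 + 159 = -924/125 + 159 = 18951/125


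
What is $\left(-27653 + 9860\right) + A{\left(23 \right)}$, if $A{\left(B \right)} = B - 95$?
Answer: $-17865$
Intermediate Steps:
$A{\left(B \right)} = -95 + B$
$\left(-27653 + 9860\right) + A{\left(23 \right)} = \left(-27653 + 9860\right) + \left(-95 + 23\right) = -17793 - 72 = -17865$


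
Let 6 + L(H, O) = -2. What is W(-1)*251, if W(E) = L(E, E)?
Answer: -2008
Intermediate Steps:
L(H, O) = -8 (L(H, O) = -6 - 2 = -8)
W(E) = -8
W(-1)*251 = -8*251 = -2008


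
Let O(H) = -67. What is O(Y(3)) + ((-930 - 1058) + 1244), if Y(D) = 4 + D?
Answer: -811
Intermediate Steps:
O(Y(3)) + ((-930 - 1058) + 1244) = -67 + ((-930 - 1058) + 1244) = -67 + (-1988 + 1244) = -67 - 744 = -811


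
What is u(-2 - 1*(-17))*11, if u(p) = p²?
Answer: 2475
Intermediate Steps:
u(-2 - 1*(-17))*11 = (-2 - 1*(-17))²*11 = (-2 + 17)²*11 = 15²*11 = 225*11 = 2475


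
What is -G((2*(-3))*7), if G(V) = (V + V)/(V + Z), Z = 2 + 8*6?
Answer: 21/2 ≈ 10.500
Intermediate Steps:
Z = 50 (Z = 2 + 48 = 50)
G(V) = 2*V/(50 + V) (G(V) = (V + V)/(V + 50) = (2*V)/(50 + V) = 2*V/(50 + V))
-G((2*(-3))*7) = -2*(2*(-3))*7/(50 + (2*(-3))*7) = -2*(-6*7)/(50 - 6*7) = -2*(-42)/(50 - 42) = -2*(-42)/8 = -1*(-21/2) = 21/2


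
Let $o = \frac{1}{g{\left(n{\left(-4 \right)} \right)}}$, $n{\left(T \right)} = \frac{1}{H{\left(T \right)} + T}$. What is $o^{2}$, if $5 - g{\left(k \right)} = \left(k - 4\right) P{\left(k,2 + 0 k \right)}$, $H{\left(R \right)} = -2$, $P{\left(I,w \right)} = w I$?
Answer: $\frac{324}{4225} \approx 0.076686$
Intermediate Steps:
$P{\left(I,w \right)} = I w$
$n{\left(T \right)} = \frac{1}{-2 + T}$
$g{\left(k \right)} = 5 - 2 k \left(-4 + k\right)$ ($g{\left(k \right)} = 5 - \left(k - 4\right) k \left(2 + 0 k\right) = 5 - \left(-4 + k\right) k \left(2 + 0\right) = 5 - \left(-4 + k\right) k 2 = 5 - \left(-4 + k\right) 2 k = 5 - 2 k \left(-4 + k\right)$)
$o = \frac{18}{65}$ ($o = \frac{1}{5 - 2 \left(\frac{1}{-2 - 4}\right)^{2} + \frac{8}{-2 - 4}} = \frac{1}{5 - 2 \left(\frac{1}{-6}\right)^{2} + \frac{8}{-6}} = \frac{1}{5 - 2 \left(- \frac{1}{6}\right)^{2} + 8 \left(- \frac{1}{6}\right)} = \frac{1}{5 - \frac{1}{18} - \frac{4}{3}} = \frac{1}{\frac{65}{18}} = \frac{18}{65} \approx 0.27692$)
$o^{2} = \left(\frac{18}{65}\right)^{2} = \frac{324}{4225}$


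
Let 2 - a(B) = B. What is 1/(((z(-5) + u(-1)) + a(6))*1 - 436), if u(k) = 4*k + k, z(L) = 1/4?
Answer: -4/1779 ≈ -0.0022485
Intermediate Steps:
a(B) = 2 - B
z(L) = 1/4
u(k) = 5*k
1/(((z(-5) + u(-1)) + a(6))*1 - 436) = 1/(((1/4 + 5*(-1)) + (2 - 1*6))*1 - 436) = 1/(((1/4 - 5) + (2 - 6))*1 - 436) = 1/((-19/4 - 4)*1 - 436) = 1/(-35/4*1 - 436) = 1/(-35/4 - 436) = 1/(-1779/4) = -4/1779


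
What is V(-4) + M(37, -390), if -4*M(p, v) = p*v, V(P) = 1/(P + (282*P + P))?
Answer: 4098119/1136 ≈ 3607.5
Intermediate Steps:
V(P) = 1/(284*P) (V(P) = 1/(P + 283*P) = 1/(284*P))
M(p, v) = -p*v/4
V(-4) + M(37, -390) = (1/284)/(-4) - ¼*37*(-390) = (1/284)*(-¼) + 7215/2 = -1/1136 + 7215/2 = 4098119/1136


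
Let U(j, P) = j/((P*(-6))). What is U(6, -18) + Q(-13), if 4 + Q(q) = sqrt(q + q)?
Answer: -71/18 + I*sqrt(26) ≈ -3.9444 + 5.099*I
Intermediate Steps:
U(j, P) = -j/(6*P) (U(j, P) = j/((-6*P)) = j*(-1/(6*P)) = -j/(6*P))
Q(q) = -4 + sqrt(2)*sqrt(q) (Q(q) = -4 + sqrt(q + q) = -4 + sqrt(2*q) = -4 + sqrt(2)*sqrt(q))
U(6, -18) + Q(-13) = -1/6*6/(-18) + (-4 + sqrt(2)*sqrt(-13)) = -1/6*6*(-1/18) + (-4 + sqrt(2)*(I*sqrt(13))) = 1/18 + (-4 + I*sqrt(26)) = -71/18 + I*sqrt(26)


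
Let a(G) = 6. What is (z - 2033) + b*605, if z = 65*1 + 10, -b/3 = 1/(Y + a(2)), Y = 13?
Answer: -39017/19 ≈ -2053.5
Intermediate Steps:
b = -3/19 (b = -3/(13 + 6) = -3/19 ≈ -0.15789)
z = 75 (z = 65 + 10 = 75)
(z - 2033) + b*605 = (75 - 2033) - 3/19*605 = -1958 - 1815/19 = -39017/19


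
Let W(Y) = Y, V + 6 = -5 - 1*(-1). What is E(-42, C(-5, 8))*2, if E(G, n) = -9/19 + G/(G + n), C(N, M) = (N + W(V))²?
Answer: -1630/1159 ≈ -1.4064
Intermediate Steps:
V = -10 (V = -6 + (-5 - 1*(-1)) = -6 + (-5 + 1) = -6 - 4 = -10)
C(N, M) = (-10 + N)² (C(N, M) = (N - 10)² = (-10 + N)²)
E(G, n) = -9/19 + G/(G + n) (E(G, n) = -9*1/19 + G/(G + n) = -9/19 + G/(G + n))
E(-42, C(-5, 8))*2 = ((-9*(-10 - 5)² + 10*(-42))/(19*(-42 + (-10 - 5)²)))*2 = ((-9*(-15)² - 420)/(19*(-42 + (-15)²)))*2 = ((-9*225 - 420)/(19*(-42 + 225)))*2 = ((1/19)*(-2025 - 420)/183)*2 = ((1/19)*(1/183)*(-2445))*2 = -815/1159*2 = -1630/1159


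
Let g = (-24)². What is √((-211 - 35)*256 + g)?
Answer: 40*I*√39 ≈ 249.8*I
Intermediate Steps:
g = 576
√((-211 - 35)*256 + g) = √((-211 - 35)*256 + 576) = √(-246*256 + 576) = √(-62976 + 576) = √(-62400) = 40*I*√39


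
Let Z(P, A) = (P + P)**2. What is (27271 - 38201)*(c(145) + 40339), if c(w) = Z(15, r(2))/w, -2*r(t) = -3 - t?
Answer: -12788220230/29 ≈ -4.4097e+8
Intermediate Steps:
r(t) = 3/2 + t/2 (r(t) = -(-3 - t)/2 = 3/2 + t/2)
Z(P, A) = 4*P**2 (Z(P, A) = (2*P)**2 = 4*P**2)
c(w) = 900/w (c(w) = (4*15**2)/w = (4*225)/w = 900/w)
(27271 - 38201)*(c(145) + 40339) = (27271 - 38201)*(900/145 + 40339) = -10930*(900*(1/145) + 40339) = -10930*(180/29 + 40339) = -10930*1170011/29 = -12788220230/29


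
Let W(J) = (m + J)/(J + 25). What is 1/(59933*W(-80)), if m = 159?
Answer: -55/4734707 ≈ -1.1616e-5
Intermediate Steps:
W(J) = (159 + J)/(25 + J) (W(J) = (159 + J)/(J + 25) = (159 + J)/(25 + J))
1/(59933*W(-80)) = 1/(59933*(((159 - 80)/(25 - 80)))) = 1/(59933*((79/(-55)))) = 1/(59933*((-1/55*79))) = 1/(59933*(-79/55)) = (1/59933)*(-55/79) = -55/4734707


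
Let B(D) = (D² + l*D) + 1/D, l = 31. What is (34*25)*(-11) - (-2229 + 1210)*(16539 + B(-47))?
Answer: 827677394/47 ≈ 1.7610e+7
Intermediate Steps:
B(D) = 1/D + D² + 31*D (B(D) = (D² + 31*D) + 1/D = 1/D + D² + 31*D)
(34*25)*(-11) - (-2229 + 1210)*(16539 + B(-47)) = (34*25)*(-11) - (-2229 + 1210)*(16539 + (1 + (-47)²*(31 - 47))/(-47)) = 850*(-11) - (-1019)*(16539 - (1 + 2209*(-16))/47) = -9350 - (-1019)*(16539 - (1 - 35344)/47) = -9350 - (-1019)*(16539 - 1/47*(-35343)) = -9350 - (-1019)*(16539 + 35343/47) = -9350 - (-1019)*812676/47 = -9350 - 1*(-828116844/47) = -9350 + 828116844/47 = 827677394/47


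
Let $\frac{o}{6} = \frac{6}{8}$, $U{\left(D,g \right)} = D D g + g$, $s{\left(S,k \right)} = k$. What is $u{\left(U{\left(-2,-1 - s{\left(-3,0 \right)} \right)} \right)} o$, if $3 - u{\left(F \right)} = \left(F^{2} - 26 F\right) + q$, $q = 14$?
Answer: $-747$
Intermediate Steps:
$U{\left(D,g \right)} = g + g D^{2}$ ($U{\left(D,g \right)} = D^{2} g + g = g D^{2} + g = g + g D^{2}$)
$u{\left(F \right)} = -11 - F^{2} + 26 F$ ($u{\left(F \right)} = 3 - \left(\left(F^{2} - 26 F\right) + 14\right) = 3 - \left(14 + F^{2} - 26 F\right) = -11 - F^{2} + 26 F$)
$o = \frac{9}{2}$ ($o = 6 \cdot \frac{6}{8} = 6 \cdot 6 \cdot \frac{1}{8} = 6 \cdot \frac{3}{4} = \frac{9}{2} \approx 4.5$)
$u{\left(U{\left(-2,-1 - s{\left(-3,0 \right)} \right)} \right)} o = \left(-11 - \left(\left(-1 - 0\right) \left(1 + \left(-2\right)^{2}\right)\right)^{2} + 26 \left(-1 - 0\right) \left(1 + \left(-2\right)^{2}\right)\right) \frac{9}{2} = \left(-11 - \left(\left(-1 + 0\right) \left(1 + 4\right)\right)^{2} + 26 \left(-1 + 0\right) \left(1 + 4\right)\right) \frac{9}{2} = \left(-11 - \left(\left(-1\right) 5\right)^{2} + 26 \left(\left(-1\right) 5\right)\right) \frac{9}{2} = \left(-11 - \left(-5\right)^{2} + 26 \left(-5\right)\right) \frac{9}{2} = \left(-11 - 25 - 130\right) \frac{9}{2} = \left(-166\right) \frac{9}{2} = -747$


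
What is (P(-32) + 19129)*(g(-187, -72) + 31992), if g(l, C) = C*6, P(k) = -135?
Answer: 599450640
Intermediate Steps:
g(l, C) = 6*C
(P(-32) + 19129)*(g(-187, -72) + 31992) = (-135 + 19129)*(6*(-72) + 31992) = 18994*(-432 + 31992) = 18994*31560 = 599450640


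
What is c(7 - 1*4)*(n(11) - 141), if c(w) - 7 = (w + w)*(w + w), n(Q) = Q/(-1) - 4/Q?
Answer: -72068/11 ≈ -6551.6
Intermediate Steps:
n(Q) = -Q - 4/Q (n(Q) = Q*(-1) - 4/Q = -Q - 4/Q)
c(w) = 7 + 4*w² (c(w) = 7 + (w + w)*(w + w) = 7 + (2*w)*(2*w) = 7 + 4*w²)
c(7 - 1*4)*(n(11) - 141) = (7 + 4*(7 - 1*4)²)*((-1*11 - 4/11) - 141) = (7 + 4*(7 - 4)²)*((-11 - 4*1/11) - 141) = (7 + 4*3²)*((-11 - 4/11) - 141) = (7 + 4*9)*(-125/11 - 141) = (7 + 36)*(-1676/11) = 43*(-1676/11) = -72068/11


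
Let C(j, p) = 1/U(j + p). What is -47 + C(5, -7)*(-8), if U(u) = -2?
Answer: -43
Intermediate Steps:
C(j, p) = -1/2 (C(j, p) = 1/(-2) = -1/2)
-47 + C(5, -7)*(-8) = -47 - 1/2*(-8) = -47 + 4 = -43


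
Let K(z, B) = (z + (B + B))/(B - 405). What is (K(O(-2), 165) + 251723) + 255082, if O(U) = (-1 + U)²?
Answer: 40544287/80 ≈ 5.0680e+5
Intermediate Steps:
K(z, B) = (z + 2*B)/(-405 + B)
(K(O(-2), 165) + 251723) + 255082 = (((-1 - 2)² + 2*165)/(-405 + 165) + 251723) + 255082 = (((-3)² + 330)/(-240) + 251723) + 255082 = (-(9 + 330)/240 + 251723) + 255082 = (-1/240*339 + 251723) + 255082 = (-113/80 + 251723) + 255082 = 20137727/80 + 255082 = 40544287/80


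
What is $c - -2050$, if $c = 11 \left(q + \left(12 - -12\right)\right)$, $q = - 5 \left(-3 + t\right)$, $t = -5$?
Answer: $2754$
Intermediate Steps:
$q = 40$ ($q = - 5 \left(-3 - 5\right) = \left(-5\right) \left(-8\right) = 40$)
$c = 704$ ($c = 11 \left(40 + \left(12 - -12\right)\right) = 11 \left(40 + \left(12 + 12\right)\right) = 11 \left(40 + 24\right) = 11 \cdot 64 = 704$)
$c - -2050 = 704 - -2050 = 704 + 2050 = 2754$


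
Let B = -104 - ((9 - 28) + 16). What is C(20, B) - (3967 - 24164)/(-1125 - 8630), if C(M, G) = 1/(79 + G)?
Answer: -454089/214610 ≈ -2.1159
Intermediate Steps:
B = -101 (B = -104 - (-19 + 16) = -104 - 1*(-3) = -104 + 3 = -101)
C(20, B) - (3967 - 24164)/(-1125 - 8630) = 1/(79 - 101) - (3967 - 24164)/(-1125 - 8630) = 1/(-22) - (-20197)/(-9755) = -1/22 - (-20197)*(-1)/9755 = -1/22 - 1*20197/9755 = -1/22 - 20197/9755 = -454089/214610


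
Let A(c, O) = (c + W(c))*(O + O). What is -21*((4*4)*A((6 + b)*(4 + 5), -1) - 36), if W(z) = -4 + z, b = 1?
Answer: 82740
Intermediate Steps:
A(c, O) = 2*O*(-4 + 2*c) (A(c, O) = (c + (-4 + c))*(O + O) = (-4 + 2*c)*(2*O) = 2*O*(-4 + 2*c))
-21*((4*4)*A((6 + b)*(4 + 5), -1) - 36) = -21*((4*4)*(4*(-1)*(-2 + (6 + 1)*(4 + 5))) - 36) = -21*(16*(4*(-1)*(-2 + 7*9)) - 36) = -21*(16*(4*(-1)*(-2 + 63)) - 36) = -21*(16*(4*(-1)*61) - 36) = -21*(16*(-244) - 36) = -21*(-3904 - 36) = -21*(-3940) = 82740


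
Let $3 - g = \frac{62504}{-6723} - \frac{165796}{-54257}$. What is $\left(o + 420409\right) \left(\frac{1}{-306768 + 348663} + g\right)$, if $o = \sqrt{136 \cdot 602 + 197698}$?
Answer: $\frac{942423507072827978}{242571924315} + \frac{2241682521242 \sqrt{279570}}{242571924315} \approx 3.89 \cdot 10^{6}$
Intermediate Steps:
$o = \sqrt{279570}$ ($o = \sqrt{81872 + 197698} = \sqrt{279570} \approx 528.74$)
$g = \frac{3370942453}{364769811}$ ($g = 3 - \left(\frac{62504}{-6723} - \frac{165796}{-54257}\right) = 3 - \left(62504 \left(- \frac{1}{6723}\right) - - \frac{165796}{54257}\right) = 3 - \left(- \frac{62504}{6723} + \frac{165796}{54257}\right) = 3 - - \frac{2276633020}{364769811} = 3 + \frac{2276633020}{364769811} = \frac{3370942453}{364769811} \approx 9.2413$)
$\left(o + 420409\right) \left(\frac{1}{-306768 + 348663} + g\right) = \left(\sqrt{279570} + 420409\right) \left(\frac{1}{-306768 + 348663} + \frac{3370942453}{364769811}\right) = \left(420409 + \sqrt{279570}\right) \left(\frac{1}{41895} + \frac{3370942453}{364769811}\right) = \left(420409 + \sqrt{279570}\right) \frac{2241682521242}{242571924315} = \frac{942423507072827978}{242571924315} + \frac{2241682521242 \sqrt{279570}}{242571924315}$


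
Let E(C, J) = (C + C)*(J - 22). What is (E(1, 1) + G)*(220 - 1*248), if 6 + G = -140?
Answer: 5264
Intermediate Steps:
G = -146 (G = -6 - 140 = -146)
E(C, J) = 2*C*(-22 + J) (E(C, J) = (2*C)*(-22 + J) = 2*C*(-22 + J))
(E(1, 1) + G)*(220 - 1*248) = (2*1*(-22 + 1) - 146)*(220 - 1*248) = (2*1*(-21) - 146)*(220 - 248) = (-42 - 146)*(-28) = -188*(-28) = 5264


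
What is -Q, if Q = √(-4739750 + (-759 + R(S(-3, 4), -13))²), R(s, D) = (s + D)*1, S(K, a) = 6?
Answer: -I*√4152994 ≈ -2037.9*I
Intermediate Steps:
R(s, D) = D + s (R(s, D) = (D + s)*1 = D + s)
Q = I*√4152994 (Q = √(-4739750 + (-759 + (-13 + 6))²) = √(-4739750 + (-759 - 7)²) = √(-4739750 + (-766)²) = √(-4739750 + 586756) = √(-4152994) = I*√4152994 ≈ 2037.9*I)
-Q = -I*√4152994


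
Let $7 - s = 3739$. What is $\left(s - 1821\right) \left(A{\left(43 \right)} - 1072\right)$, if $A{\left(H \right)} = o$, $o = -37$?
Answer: $6158277$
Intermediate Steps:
$A{\left(H \right)} = -37$
$s = -3732$ ($s = 7 - 3739 = -3732$)
$\left(s - 1821\right) \left(A{\left(43 \right)} - 1072\right) = \left(-3732 - 1821\right) \left(-37 - 1072\right) = \left(-5553\right) \left(-1109\right) = 6158277$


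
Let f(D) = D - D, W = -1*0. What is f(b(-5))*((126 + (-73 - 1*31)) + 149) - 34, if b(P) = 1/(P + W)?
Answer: -34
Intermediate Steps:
W = 0
b(P) = 1/P (b(P) = 1/(P + 0) = 1/P)
f(D) = 0
f(b(-5))*((126 + (-73 - 1*31)) + 149) - 34 = 0*((126 + (-73 - 1*31)) + 149) - 34 = 0*((126 + (-73 - 31)) + 149) - 34 = 0*((126 - 104) + 149) - 34 = 0*(22 + 149) - 34 = 0*171 - 34 = 0 - 34 = -34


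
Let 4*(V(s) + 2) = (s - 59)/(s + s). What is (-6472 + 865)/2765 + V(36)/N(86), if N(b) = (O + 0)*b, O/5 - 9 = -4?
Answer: -99243161/48916800 ≈ -2.0288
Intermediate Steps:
O = 25 (O = 45 + 5*(-4) = 45 - 20 = 25)
N(b) = 25*b (N(b) = (25 + 0)*b = 25*b)
V(s) = -2 + (-59 + s)/(8*s) (V(s) = -2 + ((s - 59)/(s + s))/4 = -2 + ((-59 + s)/((2*s)))/4 = -2 + ((-59 + s)*(1/(2*s)))/4 = -2 + ((-59 + s)/(2*s))/4 = -2 + (-59 + s)/(8*s))
(-6472 + 865)/2765 + V(36)/N(86) = (-6472 + 865)/2765 + ((⅛)*(-59 - 15*36)/36)/((25*86)) = -5607*1/2765 + ((⅛)*(1/36)*(-59 - 540))/2150 = -801/395 + ((⅛)*(1/36)*(-599))*(1/2150) = -801/395 - 599/288*1/2150 = -801/395 - 599/619200 = -99243161/48916800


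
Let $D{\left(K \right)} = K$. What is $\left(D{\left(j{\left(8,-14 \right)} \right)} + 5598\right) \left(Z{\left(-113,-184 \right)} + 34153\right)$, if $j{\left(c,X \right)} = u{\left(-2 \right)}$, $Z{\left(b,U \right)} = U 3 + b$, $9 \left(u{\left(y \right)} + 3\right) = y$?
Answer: $\frac{1686221264}{9} \approx 1.8736 \cdot 10^{8}$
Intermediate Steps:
$u{\left(y \right)} = -3 + \frac{y}{9}$
$Z{\left(b,U \right)} = b + 3 U$ ($Z{\left(b,U \right)} = 3 U + b = b + 3 U$)
$j{\left(c,X \right)} = - \frac{29}{9}$ ($j{\left(c,X \right)} = -3 + \frac{1}{9} \left(-2\right) = -3 - \frac{2}{9} = - \frac{29}{9}$)
$\left(D{\left(j{\left(8,-14 \right)} \right)} + 5598\right) \left(Z{\left(-113,-184 \right)} + 34153\right) = \left(- \frac{29}{9} + 5598\right) \left(\left(-113 + 3 \left(-184\right)\right) + 34153\right) = \frac{50353 \left(\left(-113 - 552\right) + 34153\right)}{9} = \frac{50353 \left(-665 + 34153\right)}{9} = \frac{50353}{9} \cdot 33488 = \frac{1686221264}{9}$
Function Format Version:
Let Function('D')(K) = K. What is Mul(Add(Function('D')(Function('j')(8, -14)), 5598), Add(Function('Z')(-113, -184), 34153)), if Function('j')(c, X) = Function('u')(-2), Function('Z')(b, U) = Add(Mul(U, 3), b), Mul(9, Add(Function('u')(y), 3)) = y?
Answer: Rational(1686221264, 9) ≈ 1.8736e+8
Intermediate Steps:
Function('u')(y) = Add(-3, Mul(Rational(1, 9), y))
Function('Z')(b, U) = Add(b, Mul(3, U)) (Function('Z')(b, U) = Add(Mul(3, U), b) = Add(b, Mul(3, U)))
Function('j')(c, X) = Rational(-29, 9) (Function('j')(c, X) = Add(-3, Mul(Rational(1, 9), -2)) = Add(-3, Rational(-2, 9)) = Rational(-29, 9))
Mul(Add(Function('D')(Function('j')(8, -14)), 5598), Add(Function('Z')(-113, -184), 34153)) = Mul(Add(Rational(-29, 9), 5598), Add(Add(-113, Mul(3, -184)), 34153)) = Mul(Rational(50353, 9), Add(Add(-113, -552), 34153)) = Mul(Rational(50353, 9), Add(-665, 34153)) = Mul(Rational(50353, 9), 33488) = Rational(1686221264, 9)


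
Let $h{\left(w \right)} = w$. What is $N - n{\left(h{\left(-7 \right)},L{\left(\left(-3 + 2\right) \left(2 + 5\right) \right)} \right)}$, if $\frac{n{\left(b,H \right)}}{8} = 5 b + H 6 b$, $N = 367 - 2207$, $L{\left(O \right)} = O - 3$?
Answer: $-4920$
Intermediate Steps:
$L{\left(O \right)} = -3 + O$ ($L{\left(O \right)} = O - 3 = -3 + O$)
$N = -1840$ ($N = 367 - 2207 = -1840$)
$n{\left(b,H \right)} = 40 b + 48 H b$ ($n{\left(b,H \right)} = 8 \left(5 b + H 6 b\right) = 8 \left(5 b + 6 H b\right) = 40 b + 48 H b$)
$N - n{\left(h{\left(-7 \right)},L{\left(\left(-3 + 2\right) \left(2 + 5\right) \right)} \right)} = -1840 - 8 \left(-7\right) \left(5 + 6 \left(-3 + \left(-3 + 2\right) \left(2 + 5\right)\right)\right) = -1840 - 8 \left(-7\right) \left(5 + 6 \left(-3 - 7\right)\right) = -1840 - 8 \left(-7\right) \left(5 + 6 \left(-10\right)\right) = -1840 - 8 \left(-7\right) \left(5 - 60\right) = -1840 - 8 \left(-7\right) \left(-55\right) = -1840 - 3080 = -4920$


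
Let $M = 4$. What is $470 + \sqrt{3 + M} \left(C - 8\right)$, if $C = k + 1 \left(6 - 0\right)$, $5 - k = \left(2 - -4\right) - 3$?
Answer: $470$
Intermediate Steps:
$k = 2$ ($k = 5 - \left(\left(2 - -4\right) - 3\right) = 5 - \left(\left(2 + 4\right) - 3\right) = 5 - \left(6 - 3\right) = 5 - 3 = 2$)
$C = 8$ ($C = 2 + 1 \left(6 - 0\right) = 2 + 1 \left(6 + 0\right) = 2 + 1 \cdot 6 = 2 + 6 = 8$)
$470 + \sqrt{3 + M} \left(C - 8\right) = 470 + \sqrt{3 + 4} \left(8 - 8\right) = 470 + \sqrt{7} \cdot 0 = 470 + 0 = 470$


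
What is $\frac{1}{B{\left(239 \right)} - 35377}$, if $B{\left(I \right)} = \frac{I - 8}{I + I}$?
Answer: $- \frac{478}{16909975} \approx -2.8267 \cdot 10^{-5}$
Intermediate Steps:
$B{\left(I \right)} = \frac{-8 + I}{2 I}$
$\frac{1}{B{\left(239 \right)} - 35377} = \frac{1}{\frac{-8 + 239}{2 \cdot 239} - 35377} = \frac{1}{\frac{1}{2} \cdot \frac{1}{239} \cdot 231 - 35377} = \frac{1}{\frac{231}{478} - 35377} = \frac{1}{- \frac{16909975}{478}} = - \frac{478}{16909975}$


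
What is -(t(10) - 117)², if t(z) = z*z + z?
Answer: -49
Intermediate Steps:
t(z) = z + z² (t(z) = z² + z = z + z²)
-(t(10) - 117)² = -(10*(1 + 10) - 117)² = -(10*11 - 117)² = -(110 - 117)² = -1*(-7)² = -1*49 = -49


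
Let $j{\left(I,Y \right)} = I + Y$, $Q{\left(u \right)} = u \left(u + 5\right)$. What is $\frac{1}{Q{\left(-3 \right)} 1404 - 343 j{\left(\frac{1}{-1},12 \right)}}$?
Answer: $- \frac{1}{12197} \approx -8.1987 \cdot 10^{-5}$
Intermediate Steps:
$Q{\left(u \right)} = u \left(5 + u\right)$
$\frac{1}{Q{\left(-3 \right)} 1404 - 343 j{\left(\frac{1}{-1},12 \right)}} = \frac{1}{- 3 \left(5 - 3\right) 1404 - 343 \left(\frac{1}{-1} + 12\right)} = \frac{1}{\left(-3\right) 2 \cdot 1404 - 343 \left(-1 + 12\right)} = \frac{1}{\left(-6\right) 1404 - 3773} = \frac{1}{-8424 - 3773} = \frac{1}{-12197} = - \frac{1}{12197}$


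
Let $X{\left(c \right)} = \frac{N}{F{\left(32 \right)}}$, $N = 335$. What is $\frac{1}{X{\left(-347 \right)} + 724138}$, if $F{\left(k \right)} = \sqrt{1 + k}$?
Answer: $\frac{23896554}{17304402708227} - \frac{335 \sqrt{33}}{17304402708227} \approx 1.3808 \cdot 10^{-6}$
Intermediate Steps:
$X{\left(c \right)} = \frac{335 \sqrt{33}}{33}$ ($X{\left(c \right)} = \frac{335}{\sqrt{1 + 32}} = \frac{335}{\sqrt{33}} = 335 \frac{\sqrt{33}}{33} = \frac{335 \sqrt{33}}{33}$)
$\frac{1}{X{\left(-347 \right)} + 724138} = \frac{1}{\frac{335 \sqrt{33}}{33} + 724138} = \frac{1}{724138 + \frac{335 \sqrt{33}}{33}}$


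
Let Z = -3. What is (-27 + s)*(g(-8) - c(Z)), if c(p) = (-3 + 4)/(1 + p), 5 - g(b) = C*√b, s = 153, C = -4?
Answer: 693 + 1008*I*√2 ≈ 693.0 + 1425.5*I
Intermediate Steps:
g(b) = 5 + 4*√b (g(b) = 5 - (-4)*√b = 5 + 4*√b)
c(p) = 1/(1 + p)
(-27 + s)*(g(-8) - c(Z)) = (-27 + 153)*((5 + 4*√(-8)) - 1/(1 - 3)) = 126*((5 + 4*(2*I*√2)) - 1/(-2)) = 126*((5 + 8*I*√2) - 1*(-½)) = 126*((5 + 8*I*√2) + ½) = 126*(11/2 + 8*I*√2) = 693 + 1008*I*√2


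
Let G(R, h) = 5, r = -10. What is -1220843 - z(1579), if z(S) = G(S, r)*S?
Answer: -1228738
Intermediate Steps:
z(S) = 5*S
-1220843 - z(1579) = -1220843 - 5*1579 = -1220843 - 1*7895 = -1220843 - 7895 = -1228738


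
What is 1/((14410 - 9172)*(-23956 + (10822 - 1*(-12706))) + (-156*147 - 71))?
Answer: -1/2264867 ≈ -4.4153e-7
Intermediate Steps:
1/((14410 - 9172)*(-23956 + (10822 - 1*(-12706))) + (-156*147 - 71)) = 1/(5238*(-23956 + (10822 + 12706)) + (-22932 - 71)) = 1/(5238*(-23956 + 23528) - 23003) = 1/(5238*(-428) - 23003) = 1/(-2241864 - 23003) = 1/(-2264867) = -1/2264867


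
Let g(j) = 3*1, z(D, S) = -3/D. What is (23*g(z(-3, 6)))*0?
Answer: 0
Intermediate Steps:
z(D, S) = -3/D
g(j) = 3
(23*g(z(-3, 6)))*0 = (23*3)*0 = 69*0 = 0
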